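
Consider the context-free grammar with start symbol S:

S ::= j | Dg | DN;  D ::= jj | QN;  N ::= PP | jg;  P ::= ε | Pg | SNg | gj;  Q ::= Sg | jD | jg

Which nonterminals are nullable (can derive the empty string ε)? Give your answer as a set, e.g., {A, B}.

Directly nullable (have an ε-rule): {P}.
N is nullable via N -> PP (every symbol on the right is already known nullable).
Not nullable: D, Q, S — each has a terminal in every rule's right-hand side or depends on a non-nullable symbol.

{N, P}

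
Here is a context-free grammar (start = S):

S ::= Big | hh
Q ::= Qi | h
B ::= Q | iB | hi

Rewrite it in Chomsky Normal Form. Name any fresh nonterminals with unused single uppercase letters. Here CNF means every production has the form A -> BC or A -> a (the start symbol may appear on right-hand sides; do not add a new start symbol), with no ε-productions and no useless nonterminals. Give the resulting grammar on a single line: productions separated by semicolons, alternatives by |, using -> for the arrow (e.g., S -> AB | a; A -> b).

S -> BE | CC; A -> i; B -> h | AB | CA | QA; C -> h; D -> g; E -> AD; Q -> h | QA

No ε-productions.
After unit-elimination: S -> hh | Big; B -> h | Qi | hi | iB; Q -> h | Qi.
TERM: introduce D -> g, C -> h, A -> i and substitute in every rule of length ≥2.
BIN: S -> BAD becomes S -> BE, E -> AD.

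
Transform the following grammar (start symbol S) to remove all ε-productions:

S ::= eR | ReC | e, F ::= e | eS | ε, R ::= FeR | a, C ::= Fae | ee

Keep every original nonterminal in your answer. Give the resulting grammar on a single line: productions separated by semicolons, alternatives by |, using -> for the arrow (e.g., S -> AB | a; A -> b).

S -> e | eR | ReC; C -> ae | ee | Fae; F -> e | eS; R -> a | eR | FeR

Nullable set: {F}.
C -> Fae: F nullable, giving Fae | ae.
Drop F -> ε.
R -> FeR: F nullable, giving FeR | eR.
Unchanged (no nullable symbols): S -> ReC; S -> e; S -> eR; C -> ee; F -> e; F -> eS; R -> a.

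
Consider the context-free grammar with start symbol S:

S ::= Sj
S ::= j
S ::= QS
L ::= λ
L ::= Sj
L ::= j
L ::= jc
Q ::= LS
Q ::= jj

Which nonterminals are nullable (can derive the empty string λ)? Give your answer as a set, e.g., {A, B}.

Directly nullable (have an ε-rule): {L}.
Not nullable: Q, S — each has a terminal in every rule's right-hand side or depends on a non-nullable symbol.

{L}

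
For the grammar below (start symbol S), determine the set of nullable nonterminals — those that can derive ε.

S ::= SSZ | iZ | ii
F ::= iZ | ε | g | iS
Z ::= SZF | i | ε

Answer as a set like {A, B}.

Directly nullable (have an ε-rule): {F, Z}.
Not nullable: S — each has a terminal in every rule's right-hand side or depends on a non-nullable symbol.

{F, Z}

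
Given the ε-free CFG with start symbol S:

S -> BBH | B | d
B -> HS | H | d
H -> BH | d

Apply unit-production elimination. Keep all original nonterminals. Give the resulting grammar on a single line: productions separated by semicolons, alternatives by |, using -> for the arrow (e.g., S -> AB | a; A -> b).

Unit productions: B->H, S->B.
Unit pairs (A ⇒* B via units): (B,H), (S,B), (S,H).
S: inherits non-unit rules of {B, H, S} → BBH | BH | HS | d.
B: inherits non-unit rules of {B, H} → BH | HS | d.
H: inherits non-unit rules of {H} → BH | d.

S -> d | BH | HS | BBH; B -> d | BH | HS; H -> d | BH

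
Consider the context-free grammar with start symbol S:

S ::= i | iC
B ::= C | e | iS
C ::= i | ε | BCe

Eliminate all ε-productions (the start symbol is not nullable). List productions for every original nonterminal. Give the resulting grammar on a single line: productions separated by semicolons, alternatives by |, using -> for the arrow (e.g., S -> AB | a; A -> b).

S -> i | iC; B -> C | e | iS; C -> e | i | Be | Ce | BCe

Nullable set: {B, C}.
S -> iC: C nullable, giving i | iC.
B -> C: C nullable, giving C.
Drop C -> ε.
C -> BCe: B, C nullable, giving BCe | Be | Ce | e.
Unchanged (no nullable symbols): S -> i; B -> e; B -> iS; C -> i.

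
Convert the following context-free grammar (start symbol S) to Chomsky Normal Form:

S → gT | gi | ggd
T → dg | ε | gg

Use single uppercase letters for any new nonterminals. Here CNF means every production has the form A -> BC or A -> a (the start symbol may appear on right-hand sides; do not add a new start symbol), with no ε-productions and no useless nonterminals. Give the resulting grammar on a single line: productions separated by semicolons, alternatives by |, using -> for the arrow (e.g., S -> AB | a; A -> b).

S -> g | AC | AD | AT; A -> g; B -> d; C -> i; D -> AB; T -> AA | BA

Nullable: {T}; after ε-elimination: S -> g | gT | gi | ggd; T -> dg | gg.
No unit productions to eliminate.
TERM: introduce B -> d, A -> g, C -> i and substitute in every rule of length ≥2.
BIN: S -> AAB becomes S -> AD, D -> AB.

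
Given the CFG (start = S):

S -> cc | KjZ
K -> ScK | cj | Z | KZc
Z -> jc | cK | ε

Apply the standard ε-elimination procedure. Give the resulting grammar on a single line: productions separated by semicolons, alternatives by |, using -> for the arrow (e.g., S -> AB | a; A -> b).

S -> j | Kj | cc | jZ | KjZ; K -> Z | c | Kc | Sc | Zc | cj | KZc | ScK; Z -> c | cK | jc

Nullable set: {K, Z}.
S -> KjZ: K, Z nullable, giving Kj | KjZ | j | jZ.
K -> KZc: K, Z nullable, giving KZc | Kc | Zc | c.
K -> ScK: K nullable, giving Sc | ScK.
K -> Z: Z nullable, giving Z.
Drop Z -> ε.
Z -> cK: K nullable, giving c | cK.
Unchanged (no nullable symbols): S -> cc; K -> cj; Z -> jc.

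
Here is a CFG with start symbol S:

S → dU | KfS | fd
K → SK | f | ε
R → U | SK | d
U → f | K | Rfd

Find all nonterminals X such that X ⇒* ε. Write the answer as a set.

{K, R, U}

Directly nullable (have an ε-rule): {K}.
U is nullable via U -> K (every symbol on the right is already known nullable).
R is nullable via R -> U (every symbol on the right is already known nullable).
Not nullable: S — each has a terminal in every rule's right-hand side or depends on a non-nullable symbol.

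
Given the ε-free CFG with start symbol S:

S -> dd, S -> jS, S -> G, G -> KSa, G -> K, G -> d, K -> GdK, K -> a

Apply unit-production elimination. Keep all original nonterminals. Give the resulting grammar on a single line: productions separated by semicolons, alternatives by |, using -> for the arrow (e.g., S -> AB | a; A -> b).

Unit productions: G->K, S->G.
Unit pairs (A ⇒* B via units): (G,K), (S,G), (S,K).
S: inherits non-unit rules of {G, K, S} → GdK | KSa | a | d | dd | jS.
G: inherits non-unit rules of {G, K} → GdK | KSa | a | d.
K: inherits non-unit rules of {K} → GdK | a.

S -> a | d | dd | jS | GdK | KSa; G -> a | d | GdK | KSa; K -> a | GdK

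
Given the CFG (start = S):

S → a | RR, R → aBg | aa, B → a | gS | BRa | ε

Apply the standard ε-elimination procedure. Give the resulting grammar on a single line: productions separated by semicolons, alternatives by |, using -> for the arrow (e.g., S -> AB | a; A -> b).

S -> a | RR; B -> a | Ra | gS | BRa; R -> aa | ag | aBg

Nullable set: {B}.
Drop B -> ε.
B -> BRa: B nullable, giving BRa | Ra.
R -> aBg: B nullable, giving aBg | ag.
Unchanged (no nullable symbols): S -> RR; S -> a; B -> a; B -> gS; R -> aa.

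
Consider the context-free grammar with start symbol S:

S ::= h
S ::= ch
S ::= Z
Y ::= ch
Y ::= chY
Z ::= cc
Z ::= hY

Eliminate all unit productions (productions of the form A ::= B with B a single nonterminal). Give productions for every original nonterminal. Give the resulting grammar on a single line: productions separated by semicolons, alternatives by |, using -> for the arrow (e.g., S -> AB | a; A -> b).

S -> h | cc | ch | hY; Y -> ch | chY; Z -> cc | hY

Unit productions: S->Z.
Unit pairs (A ⇒* B via units): (S,Z).
S: inherits non-unit rules of {S, Z} → cc | ch | h | hY.
Y: inherits non-unit rules of {Y} → ch | chY.
Z: inherits non-unit rules of {Z} → cc | hY.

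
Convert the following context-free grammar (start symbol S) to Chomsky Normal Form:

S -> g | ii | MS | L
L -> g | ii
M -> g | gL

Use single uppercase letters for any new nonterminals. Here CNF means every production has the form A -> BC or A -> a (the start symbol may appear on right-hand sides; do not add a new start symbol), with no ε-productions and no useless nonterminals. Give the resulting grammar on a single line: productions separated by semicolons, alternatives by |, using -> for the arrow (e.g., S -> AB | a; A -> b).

S -> g | AA | MS; A -> i; B -> g; L -> g | AA; M -> g | BL

No ε-productions.
After unit-elimination: S -> g | MS | ii; L -> g | ii; M -> g | gL.
TERM: introduce B -> g, A -> i and substitute in every rule of length ≥2.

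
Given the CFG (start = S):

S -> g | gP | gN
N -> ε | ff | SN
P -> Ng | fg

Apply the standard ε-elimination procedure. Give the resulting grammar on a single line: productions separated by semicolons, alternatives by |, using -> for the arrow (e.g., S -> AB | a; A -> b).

Nullable set: {N}.
S -> gN: N nullable, giving g | gN.
Drop N -> ε.
N -> SN: N nullable, giving S | SN.
P -> Ng: N nullable, giving Ng | g.
Unchanged (no nullable symbols): S -> g; S -> gP; N -> ff; P -> fg.

S -> g | gN | gP; N -> S | SN | ff; P -> g | Ng | fg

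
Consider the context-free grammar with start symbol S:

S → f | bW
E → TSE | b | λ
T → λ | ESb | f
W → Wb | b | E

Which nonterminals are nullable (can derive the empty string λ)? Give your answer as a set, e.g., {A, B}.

{E, T, W}

Directly nullable (have an ε-rule): {E, T}.
W is nullable via W -> E (every symbol on the right is already known nullable).
Not nullable: S — each has a terminal in every rule's right-hand side or depends on a non-nullable symbol.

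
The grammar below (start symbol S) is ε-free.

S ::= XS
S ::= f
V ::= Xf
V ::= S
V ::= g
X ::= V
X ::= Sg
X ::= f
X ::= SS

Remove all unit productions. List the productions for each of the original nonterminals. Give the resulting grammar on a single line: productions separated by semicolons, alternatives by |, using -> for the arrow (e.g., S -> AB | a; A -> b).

Unit productions: V->S, X->V.
Unit pairs (A ⇒* B via units): (V,S), (X,S), (X,V).
S: inherits non-unit rules of {S} → XS | f.
V: inherits non-unit rules of {S, V} → XS | Xf | f | g.
X: inherits non-unit rules of {S, V, X} → SS | Sg | XS | Xf | f | g.

S -> f | XS; V -> f | g | XS | Xf; X -> f | g | SS | Sg | XS | Xf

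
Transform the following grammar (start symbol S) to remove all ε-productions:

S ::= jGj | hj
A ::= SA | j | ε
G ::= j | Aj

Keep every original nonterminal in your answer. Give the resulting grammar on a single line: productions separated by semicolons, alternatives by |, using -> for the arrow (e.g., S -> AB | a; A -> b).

Nullable set: {A}.
Drop A -> ε.
A -> SA: A nullable, giving S | SA.
G -> Aj: A nullable, giving Aj | j.
Unchanged (no nullable symbols): S -> hj; S -> jGj; A -> j; G -> j.

S -> hj | jGj; A -> S | j | SA; G -> j | Aj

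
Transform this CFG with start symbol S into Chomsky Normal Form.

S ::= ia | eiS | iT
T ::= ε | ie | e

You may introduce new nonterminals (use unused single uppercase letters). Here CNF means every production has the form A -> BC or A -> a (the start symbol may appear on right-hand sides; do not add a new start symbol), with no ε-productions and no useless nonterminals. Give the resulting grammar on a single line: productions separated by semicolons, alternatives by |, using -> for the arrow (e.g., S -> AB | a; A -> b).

Nullable: {T}; after ε-elimination: S -> i | iT | ia | eiS; T -> e | ie.
No unit productions to eliminate.
TERM: introduce C -> a, A -> e, B -> i and substitute in every rule of length ≥2.
BIN: S -> ABS becomes S -> AD, D -> BS.

S -> i | AD | BC | BT; A -> e; B -> i; C -> a; D -> BS; T -> e | BA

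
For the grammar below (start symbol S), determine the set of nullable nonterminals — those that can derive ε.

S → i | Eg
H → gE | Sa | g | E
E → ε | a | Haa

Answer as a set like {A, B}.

{E, H}

Directly nullable (have an ε-rule): {E}.
H is nullable via H -> E (every symbol on the right is already known nullable).
Not nullable: S — each has a terminal in every rule's right-hand side or depends on a non-nullable symbol.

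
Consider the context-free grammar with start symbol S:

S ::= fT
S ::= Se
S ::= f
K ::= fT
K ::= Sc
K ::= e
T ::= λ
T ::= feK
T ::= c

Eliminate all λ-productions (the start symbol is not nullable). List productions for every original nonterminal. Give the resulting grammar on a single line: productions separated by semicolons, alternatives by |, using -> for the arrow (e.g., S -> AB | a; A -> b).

S -> f | Se | fT; K -> e | f | Sc | fT; T -> c | feK

Nullable set: {T}.
S -> fT: T nullable, giving f | fT.
K -> fT: T nullable, giving f | fT.
Drop T -> λ.
Unchanged (no nullable symbols): S -> Se; S -> f; K -> Sc; K -> e; T -> c; T -> feK.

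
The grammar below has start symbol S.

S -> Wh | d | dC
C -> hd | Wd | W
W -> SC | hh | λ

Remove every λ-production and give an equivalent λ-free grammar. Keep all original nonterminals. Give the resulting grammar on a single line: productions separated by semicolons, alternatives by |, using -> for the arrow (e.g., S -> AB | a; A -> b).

Nullable set: {C, W}.
S -> Wh: W nullable, giving Wh | h.
S -> dC: C nullable, giving d | dC.
C -> W: W nullable, giving W.
C -> Wd: W nullable, giving Wd | d.
Drop W -> λ.
W -> SC: C nullable, giving S | SC.
Unchanged (no nullable symbols): S -> d; C -> hd; W -> hh.

S -> d | h | Wh | dC; C -> W | d | Wd | hd; W -> S | SC | hh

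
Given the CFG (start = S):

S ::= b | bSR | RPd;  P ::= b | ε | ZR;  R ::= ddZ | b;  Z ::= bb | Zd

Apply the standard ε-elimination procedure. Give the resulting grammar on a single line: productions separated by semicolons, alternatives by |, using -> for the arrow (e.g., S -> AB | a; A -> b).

S -> b | Rd | RPd | bSR; P -> b | ZR; R -> b | ddZ; Z -> Zd | bb

Nullable set: {P}.
S -> RPd: P nullable, giving RPd | Rd.
Drop P -> ε.
Unchanged (no nullable symbols): S -> b; S -> bSR; P -> ZR; P -> b; R -> b; R -> ddZ; Z -> Zd; Z -> bb.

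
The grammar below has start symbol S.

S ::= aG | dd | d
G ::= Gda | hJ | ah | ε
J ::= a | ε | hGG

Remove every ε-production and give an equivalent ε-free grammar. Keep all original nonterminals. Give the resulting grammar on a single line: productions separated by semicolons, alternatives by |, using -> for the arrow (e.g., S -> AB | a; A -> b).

S -> a | d | aG | dd; G -> h | ah | da | hJ | Gda; J -> a | h | hG | hGG

Nullable set: {G, J}.
S -> aG: G nullable, giving a | aG.
Drop G -> ε.
G -> Gda: G nullable, giving Gda | da.
G -> hJ: J nullable, giving h | hJ.
Drop J -> ε.
J -> hGG: G, G nullable, giving h | hG | hGG.
Unchanged (no nullable symbols): S -> d; S -> dd; G -> ah; J -> a.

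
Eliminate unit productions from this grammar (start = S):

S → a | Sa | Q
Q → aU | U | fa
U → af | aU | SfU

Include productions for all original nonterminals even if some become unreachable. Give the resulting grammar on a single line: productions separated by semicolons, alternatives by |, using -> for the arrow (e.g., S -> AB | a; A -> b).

Unit productions: Q->U, S->Q.
Unit pairs (A ⇒* B via units): (Q,U), (S,Q), (S,U).
S: inherits non-unit rules of {Q, S, U} → Sa | SfU | a | aU | af | fa.
Q: inherits non-unit rules of {Q, U} → SfU | aU | af | fa.
U: inherits non-unit rules of {U} → SfU | aU | af.

S -> a | Sa | aU | af | fa | SfU; Q -> aU | af | fa | SfU; U -> aU | af | SfU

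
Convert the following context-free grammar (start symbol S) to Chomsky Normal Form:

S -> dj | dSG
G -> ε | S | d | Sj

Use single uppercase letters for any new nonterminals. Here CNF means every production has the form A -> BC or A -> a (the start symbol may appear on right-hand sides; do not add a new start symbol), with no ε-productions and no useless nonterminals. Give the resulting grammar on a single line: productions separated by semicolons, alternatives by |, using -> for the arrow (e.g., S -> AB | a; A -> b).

Nullable: {G}; after ε-elimination: S -> dS | dj | dSG; G -> S | d | Sj.
After unit-elimination: S -> dS | dj | dSG; G -> d | Sj | dS | dj | dSG.
TERM: introduce B -> d, A -> j and substitute in every rule of length ≥2.
BIN: G -> BSG becomes G -> BC, C -> SG; S -> BSG becomes S -> BD, D -> SG.

S -> BA | BD | BS; A -> j; B -> d; C -> SG; D -> SG; G -> d | BA | BC | BS | SA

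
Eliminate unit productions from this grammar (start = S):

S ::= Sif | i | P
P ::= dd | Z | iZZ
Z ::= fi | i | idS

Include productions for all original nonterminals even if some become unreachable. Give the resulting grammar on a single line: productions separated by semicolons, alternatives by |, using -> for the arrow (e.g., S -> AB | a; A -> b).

S -> i | dd | fi | Sif | iZZ | idS; P -> i | dd | fi | iZZ | idS; Z -> i | fi | idS

Unit productions: P->Z, S->P.
Unit pairs (A ⇒* B via units): (P,Z), (S,P), (S,Z).
S: inherits non-unit rules of {P, S, Z} → Sif | dd | fi | i | iZZ | idS.
P: inherits non-unit rules of {P, Z} → dd | fi | i | iZZ | idS.
Z: inherits non-unit rules of {Z} → fi | i | idS.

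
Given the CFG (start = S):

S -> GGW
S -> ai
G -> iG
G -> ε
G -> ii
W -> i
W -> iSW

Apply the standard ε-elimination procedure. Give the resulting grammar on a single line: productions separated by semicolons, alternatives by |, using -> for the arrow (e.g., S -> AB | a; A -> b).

S -> W | GW | ai | GGW; G -> i | iG | ii; W -> i | iSW

Nullable set: {G}.
S -> GGW: G, G nullable, giving GGW | GW | W.
Drop G -> ε.
G -> iG: G nullable, giving i | iG.
Unchanged (no nullable symbols): S -> ai; G -> ii; W -> i; W -> iSW.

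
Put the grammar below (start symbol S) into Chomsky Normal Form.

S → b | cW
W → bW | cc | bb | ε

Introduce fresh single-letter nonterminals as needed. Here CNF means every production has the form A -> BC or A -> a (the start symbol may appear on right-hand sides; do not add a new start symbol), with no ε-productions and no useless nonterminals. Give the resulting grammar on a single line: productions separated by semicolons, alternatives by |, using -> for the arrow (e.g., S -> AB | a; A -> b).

S -> b | c | AW; A -> c; B -> b; W -> b | AA | BB | BW

Nullable: {W}; after ε-elimination: S -> b | c | cW; W -> b | bW | bb | cc.
No unit productions to eliminate.
TERM: introduce B -> b, A -> c and substitute in every rule of length ≥2.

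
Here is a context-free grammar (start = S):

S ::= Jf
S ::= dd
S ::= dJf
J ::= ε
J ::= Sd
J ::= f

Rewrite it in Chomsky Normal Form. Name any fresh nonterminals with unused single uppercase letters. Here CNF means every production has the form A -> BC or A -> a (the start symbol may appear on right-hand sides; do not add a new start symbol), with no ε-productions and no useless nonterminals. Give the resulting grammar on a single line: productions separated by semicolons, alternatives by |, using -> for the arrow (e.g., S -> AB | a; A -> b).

S -> f | AA | AB | AC | JB; A -> d; B -> f; C -> JB; J -> f | SA

Nullable: {J}; after ε-elimination: S -> f | Jf | dd | df | dJf; J -> f | Sd.
No unit productions to eliminate.
TERM: introduce A -> d, B -> f and substitute in every rule of length ≥2.
BIN: S -> AJB becomes S -> AC, C -> JB.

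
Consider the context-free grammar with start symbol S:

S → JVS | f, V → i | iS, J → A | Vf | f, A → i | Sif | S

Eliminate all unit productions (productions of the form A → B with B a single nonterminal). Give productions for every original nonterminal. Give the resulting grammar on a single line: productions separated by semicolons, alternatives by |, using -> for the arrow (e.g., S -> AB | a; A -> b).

Unit productions: A->S, J->A.
Unit pairs (A ⇒* B via units): (A,S), (J,A), (J,S).
S: inherits non-unit rules of {S} → JVS | f.
A: inherits non-unit rules of {A, S} → JVS | Sif | f | i.
J: inherits non-unit rules of {A, J, S} → JVS | Sif | Vf | f | i.
V: inherits non-unit rules of {V} → i | iS.

S -> f | JVS; A -> f | i | JVS | Sif; J -> f | i | Vf | JVS | Sif; V -> i | iS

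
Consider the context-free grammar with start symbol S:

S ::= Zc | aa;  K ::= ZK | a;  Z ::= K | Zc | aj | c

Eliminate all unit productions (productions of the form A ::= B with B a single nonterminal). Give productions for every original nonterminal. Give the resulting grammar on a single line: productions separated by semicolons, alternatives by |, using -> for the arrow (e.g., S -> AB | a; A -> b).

Unit productions: Z->K.
Unit pairs (A ⇒* B via units): (Z,K).
S: inherits non-unit rules of {S} → Zc | aa.
K: inherits non-unit rules of {K} → ZK | a.
Z: inherits non-unit rules of {K, Z} → ZK | Zc | a | aj | c.

S -> Zc | aa; K -> a | ZK; Z -> a | c | ZK | Zc | aj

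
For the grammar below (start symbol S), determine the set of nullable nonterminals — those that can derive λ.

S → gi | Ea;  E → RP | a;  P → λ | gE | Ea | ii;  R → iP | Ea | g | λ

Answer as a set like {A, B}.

Directly nullable (have an ε-rule): {P, R}.
E is nullable via E -> RP (every symbol on the right is already known nullable).
Not nullable: S — each has a terminal in every rule's right-hand side or depends on a non-nullable symbol.

{E, P, R}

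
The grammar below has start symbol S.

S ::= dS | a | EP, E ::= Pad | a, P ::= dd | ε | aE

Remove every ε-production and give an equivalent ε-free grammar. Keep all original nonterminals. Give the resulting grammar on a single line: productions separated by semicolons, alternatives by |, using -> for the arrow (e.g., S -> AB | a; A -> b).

Nullable set: {P}.
S -> EP: P nullable, giving E | EP.
E -> Pad: P nullable, giving Pad | ad.
Drop P -> ε.
Unchanged (no nullable symbols): S -> a; S -> dS; E -> a; P -> aE; P -> dd.

S -> E | a | EP | dS; E -> a | ad | Pad; P -> aE | dd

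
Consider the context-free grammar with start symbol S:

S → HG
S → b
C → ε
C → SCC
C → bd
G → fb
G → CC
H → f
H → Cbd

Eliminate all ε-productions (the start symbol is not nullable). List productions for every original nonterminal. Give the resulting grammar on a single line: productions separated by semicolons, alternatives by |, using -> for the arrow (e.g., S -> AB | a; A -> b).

S -> H | b | HG; C -> S | SC | bd | SCC; G -> C | CC | fb; H -> f | bd | Cbd

Nullable set: {C, G}.
S -> HG: G nullable, giving H | HG.
Drop C -> ε.
C -> SCC: C, C nullable, giving S | SC | SCC.
G -> CC: C, C nullable, giving C | CC.
H -> Cbd: C nullable, giving Cbd | bd.
Unchanged (no nullable symbols): S -> b; C -> bd; G -> fb; H -> f.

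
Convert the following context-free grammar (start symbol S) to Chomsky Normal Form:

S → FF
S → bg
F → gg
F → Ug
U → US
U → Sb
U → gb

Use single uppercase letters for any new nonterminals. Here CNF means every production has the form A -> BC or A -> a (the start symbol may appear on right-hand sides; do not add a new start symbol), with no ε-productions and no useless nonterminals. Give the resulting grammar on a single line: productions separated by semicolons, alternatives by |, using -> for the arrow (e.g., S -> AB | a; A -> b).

S -> BA | FF; A -> g; B -> b; F -> AA | UA; U -> AB | SB | US

No ε-productions.
No unit productions to eliminate.
TERM: introduce B -> b, A -> g and substitute in every rule of length ≥2.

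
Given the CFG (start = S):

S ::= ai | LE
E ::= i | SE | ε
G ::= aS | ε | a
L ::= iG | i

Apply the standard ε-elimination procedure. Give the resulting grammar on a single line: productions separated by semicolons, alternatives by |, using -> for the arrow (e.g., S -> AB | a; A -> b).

Nullable set: {E, G}.
S -> LE: E nullable, giving L | LE.
Drop E -> ε.
E -> SE: E nullable, giving S | SE.
Drop G -> ε.
L -> iG: G nullable, giving i | iG.
Unchanged (no nullable symbols): S -> ai; E -> i; G -> a; G -> aS; L -> i.

S -> L | LE | ai; E -> S | i | SE; G -> a | aS; L -> i | iG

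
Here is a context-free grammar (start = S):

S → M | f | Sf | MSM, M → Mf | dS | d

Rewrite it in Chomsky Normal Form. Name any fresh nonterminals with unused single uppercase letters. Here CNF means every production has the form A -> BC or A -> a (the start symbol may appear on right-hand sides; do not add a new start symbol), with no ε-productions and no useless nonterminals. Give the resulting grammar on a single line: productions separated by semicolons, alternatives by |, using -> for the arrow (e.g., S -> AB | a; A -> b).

No ε-productions.
After unit-elimination: S -> d | f | Mf | Sf | dS | MSM; M -> d | Mf | dS.
TERM: introduce B -> d, A -> f and substitute in every rule of length ≥2.
BIN: S -> MSM becomes S -> MC, C -> SM.

S -> d | f | BS | MA | MC | SA; A -> f; B -> d; C -> SM; M -> d | BS | MA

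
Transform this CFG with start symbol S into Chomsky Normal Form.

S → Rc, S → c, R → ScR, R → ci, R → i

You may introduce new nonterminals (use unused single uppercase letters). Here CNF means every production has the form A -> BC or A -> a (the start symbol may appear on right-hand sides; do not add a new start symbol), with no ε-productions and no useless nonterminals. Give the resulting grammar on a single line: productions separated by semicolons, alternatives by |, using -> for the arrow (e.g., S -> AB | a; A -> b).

No ε-productions.
No unit productions to eliminate.
TERM: introduce A -> c, B -> i and substitute in every rule of length ≥2.
BIN: R -> SAR becomes R -> SC, C -> AR.

S -> c | RA; A -> c; B -> i; C -> AR; R -> i | AB | SC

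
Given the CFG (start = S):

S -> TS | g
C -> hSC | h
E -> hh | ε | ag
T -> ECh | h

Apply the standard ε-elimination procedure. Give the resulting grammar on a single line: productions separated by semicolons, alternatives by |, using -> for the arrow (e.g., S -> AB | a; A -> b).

S -> g | TS; C -> h | hSC; E -> ag | hh; T -> h | Ch | ECh

Nullable set: {E}.
Drop E -> ε.
T -> ECh: E nullable, giving Ch | ECh.
Unchanged (no nullable symbols): S -> TS; S -> g; C -> h; C -> hSC; E -> ag; E -> hh; T -> h.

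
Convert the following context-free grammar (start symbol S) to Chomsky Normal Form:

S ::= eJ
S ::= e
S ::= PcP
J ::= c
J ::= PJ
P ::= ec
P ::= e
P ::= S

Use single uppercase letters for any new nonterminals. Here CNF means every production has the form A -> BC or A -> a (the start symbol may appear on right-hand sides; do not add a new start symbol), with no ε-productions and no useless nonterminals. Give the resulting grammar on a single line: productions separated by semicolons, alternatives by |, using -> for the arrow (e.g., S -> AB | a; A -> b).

No ε-productions.
After unit-elimination: S -> e | eJ | PcP; J -> c | PJ; P -> e | eJ | ec | PcP.
TERM: introduce A -> c, B -> e and substitute in every rule of length ≥2.
BIN: P -> PAP becomes P -> PC, C -> AP; S -> PAP becomes S -> PD, D -> AP.

S -> e | BJ | PD; A -> c; B -> e; C -> AP; D -> AP; J -> c | PJ; P -> e | BA | BJ | PC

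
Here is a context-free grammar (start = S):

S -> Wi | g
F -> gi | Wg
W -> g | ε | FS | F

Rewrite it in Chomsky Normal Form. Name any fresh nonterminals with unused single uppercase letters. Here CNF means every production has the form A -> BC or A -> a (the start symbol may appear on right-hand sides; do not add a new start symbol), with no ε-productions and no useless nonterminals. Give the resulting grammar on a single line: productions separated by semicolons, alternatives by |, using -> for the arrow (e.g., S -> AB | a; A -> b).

Nullable: {W}; after ε-elimination: S -> g | i | Wi; F -> g | Wg | gi; W -> F | g | FS.
After unit-elimination: S -> g | i | Wi; F -> g | Wg | gi; W -> g | FS | Wg | gi.
TERM: introduce A -> g, B -> i and substitute in every rule of length ≥2.

S -> g | i | WB; A -> g; B -> i; F -> g | AB | WA; W -> g | AB | FS | WA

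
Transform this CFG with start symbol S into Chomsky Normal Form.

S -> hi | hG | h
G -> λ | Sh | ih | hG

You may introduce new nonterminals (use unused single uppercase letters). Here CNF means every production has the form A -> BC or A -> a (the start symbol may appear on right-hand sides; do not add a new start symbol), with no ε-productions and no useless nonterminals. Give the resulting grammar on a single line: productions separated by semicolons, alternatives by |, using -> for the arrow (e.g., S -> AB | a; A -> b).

Nullable: {G}; after ε-elimination: S -> h | hG | hi; G -> h | Sh | hG | ih.
No unit productions to eliminate.
TERM: introduce A -> h, B -> i and substitute in every rule of length ≥2.

S -> h | AB | AG; A -> h; B -> i; G -> h | AG | BA | SA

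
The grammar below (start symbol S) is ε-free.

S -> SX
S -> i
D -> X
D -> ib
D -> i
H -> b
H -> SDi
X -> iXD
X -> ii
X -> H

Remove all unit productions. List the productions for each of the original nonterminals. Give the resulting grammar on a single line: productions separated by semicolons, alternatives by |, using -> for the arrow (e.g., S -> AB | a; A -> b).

Unit productions: D->X, X->H.
Unit pairs (A ⇒* B via units): (D,H), (D,X), (X,H).
S: inherits non-unit rules of {S} → SX | i.
D: inherits non-unit rules of {D, H, X} → SDi | b | i | iXD | ib | ii.
H: inherits non-unit rules of {H} → SDi | b.
X: inherits non-unit rules of {H, X} → SDi | b | iXD | ii.

S -> i | SX; D -> b | i | ib | ii | SDi | iXD; H -> b | SDi; X -> b | ii | SDi | iXD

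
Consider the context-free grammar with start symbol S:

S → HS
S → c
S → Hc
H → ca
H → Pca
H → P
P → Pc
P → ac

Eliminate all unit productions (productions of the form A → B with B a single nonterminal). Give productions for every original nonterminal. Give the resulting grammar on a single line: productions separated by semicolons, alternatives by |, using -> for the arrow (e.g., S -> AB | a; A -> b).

S -> c | HS | Hc; H -> Pc | ac | ca | Pca; P -> Pc | ac

Unit productions: H->P.
Unit pairs (A ⇒* B via units): (H,P).
S: inherits non-unit rules of {S} → HS | Hc | c.
H: inherits non-unit rules of {H, P} → Pc | Pca | ac | ca.
P: inherits non-unit rules of {P} → Pc | ac.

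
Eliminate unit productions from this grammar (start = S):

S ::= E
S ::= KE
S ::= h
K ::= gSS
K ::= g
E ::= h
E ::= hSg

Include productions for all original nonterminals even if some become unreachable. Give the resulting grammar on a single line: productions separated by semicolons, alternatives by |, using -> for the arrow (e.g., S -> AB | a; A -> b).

Unit productions: S->E.
Unit pairs (A ⇒* B via units): (S,E).
S: inherits non-unit rules of {E, S} → KE | h | hSg.
E: inherits non-unit rules of {E} → h | hSg.
K: inherits non-unit rules of {K} → g | gSS.

S -> h | KE | hSg; E -> h | hSg; K -> g | gSS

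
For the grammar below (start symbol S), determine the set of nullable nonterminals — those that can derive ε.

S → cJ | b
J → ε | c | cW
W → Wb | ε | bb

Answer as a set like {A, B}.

{J, W}

Directly nullable (have an ε-rule): {J, W}.
Not nullable: S — each has a terminal in every rule's right-hand side or depends on a non-nullable symbol.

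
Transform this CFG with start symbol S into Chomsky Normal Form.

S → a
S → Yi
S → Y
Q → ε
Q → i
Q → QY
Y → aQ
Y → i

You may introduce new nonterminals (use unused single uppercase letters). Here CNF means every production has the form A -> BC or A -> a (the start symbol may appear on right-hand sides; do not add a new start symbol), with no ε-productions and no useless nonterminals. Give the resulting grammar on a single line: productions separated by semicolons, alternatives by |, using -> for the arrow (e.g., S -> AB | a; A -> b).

S -> a | i | AQ | YB; A -> a; B -> i; Q -> a | i | AQ | QY; Y -> a | i | AQ

Nullable: {Q}; after ε-elimination: S -> Y | a | Yi; Q -> Y | i | QY; Y -> a | i | aQ.
After unit-elimination: S -> a | i | Yi | aQ; Q -> a | i | QY | aQ; Y -> a | i | aQ.
TERM: introduce A -> a, B -> i and substitute in every rule of length ≥2.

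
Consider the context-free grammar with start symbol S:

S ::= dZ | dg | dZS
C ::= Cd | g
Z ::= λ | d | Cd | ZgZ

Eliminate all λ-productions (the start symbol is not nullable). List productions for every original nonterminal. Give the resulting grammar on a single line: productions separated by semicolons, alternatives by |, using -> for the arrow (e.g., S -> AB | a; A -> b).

Nullable set: {Z}.
S -> dZ: Z nullable, giving d | dZ.
S -> dZS: Z nullable, giving dS | dZS.
Drop Z -> λ.
Z -> ZgZ: Z, Z nullable, giving Zg | ZgZ | g | gZ.
Unchanged (no nullable symbols): S -> dg; C -> Cd; C -> g; Z -> Cd; Z -> d.

S -> d | dS | dZ | dg | dZS; C -> g | Cd; Z -> d | g | Cd | Zg | gZ | ZgZ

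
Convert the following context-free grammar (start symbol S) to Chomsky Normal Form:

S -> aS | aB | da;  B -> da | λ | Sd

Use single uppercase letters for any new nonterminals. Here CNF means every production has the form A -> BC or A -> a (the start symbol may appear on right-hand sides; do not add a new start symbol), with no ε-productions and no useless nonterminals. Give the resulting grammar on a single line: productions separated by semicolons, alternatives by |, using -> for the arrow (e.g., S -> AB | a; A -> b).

Nullable: {B}; after ε-elimination: S -> a | aB | aS | da; B -> Sd | da.
No unit productions to eliminate.
TERM: introduce C -> a, A -> d and substitute in every rule of length ≥2.

S -> a | AC | CB | CS; A -> d; B -> AC | SA; C -> a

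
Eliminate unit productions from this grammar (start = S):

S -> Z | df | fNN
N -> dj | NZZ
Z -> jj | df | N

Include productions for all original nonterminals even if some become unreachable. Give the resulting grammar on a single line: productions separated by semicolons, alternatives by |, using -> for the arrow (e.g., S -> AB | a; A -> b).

S -> df | dj | jj | NZZ | fNN; N -> dj | NZZ; Z -> df | dj | jj | NZZ

Unit productions: S->Z, Z->N.
Unit pairs (A ⇒* B via units): (S,N), (S,Z), (Z,N).
S: inherits non-unit rules of {N, S, Z} → NZZ | df | dj | fNN | jj.
N: inherits non-unit rules of {N} → NZZ | dj.
Z: inherits non-unit rules of {N, Z} → NZZ | df | dj | jj.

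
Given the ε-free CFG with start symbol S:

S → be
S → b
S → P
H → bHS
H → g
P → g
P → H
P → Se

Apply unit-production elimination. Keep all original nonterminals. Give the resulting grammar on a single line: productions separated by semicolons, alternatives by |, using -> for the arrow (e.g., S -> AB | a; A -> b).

Unit productions: P->H, S->P.
Unit pairs (A ⇒* B via units): (P,H), (S,H), (S,P).
S: inherits non-unit rules of {H, P, S} → Se | b | bHS | be | g.
H: inherits non-unit rules of {H} → bHS | g.
P: inherits non-unit rules of {H, P} → Se | bHS | g.

S -> b | g | Se | be | bHS; H -> g | bHS; P -> g | Se | bHS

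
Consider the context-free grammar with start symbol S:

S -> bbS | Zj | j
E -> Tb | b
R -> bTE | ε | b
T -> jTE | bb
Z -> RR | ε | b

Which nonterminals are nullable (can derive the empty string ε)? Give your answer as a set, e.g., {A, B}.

{R, Z}

Directly nullable (have an ε-rule): {R, Z}.
Not nullable: E, S, T — each has a terminal in every rule's right-hand side or depends on a non-nullable symbol.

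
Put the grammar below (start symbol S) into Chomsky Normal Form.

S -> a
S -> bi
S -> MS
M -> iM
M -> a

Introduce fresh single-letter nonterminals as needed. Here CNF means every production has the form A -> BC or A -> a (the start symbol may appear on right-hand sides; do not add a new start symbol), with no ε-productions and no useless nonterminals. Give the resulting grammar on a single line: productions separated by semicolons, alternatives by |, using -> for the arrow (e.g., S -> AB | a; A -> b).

No ε-productions.
No unit productions to eliminate.
TERM: introduce B -> b, A -> i and substitute in every rule of length ≥2.

S -> a | BA | MS; A -> i; B -> b; M -> a | AM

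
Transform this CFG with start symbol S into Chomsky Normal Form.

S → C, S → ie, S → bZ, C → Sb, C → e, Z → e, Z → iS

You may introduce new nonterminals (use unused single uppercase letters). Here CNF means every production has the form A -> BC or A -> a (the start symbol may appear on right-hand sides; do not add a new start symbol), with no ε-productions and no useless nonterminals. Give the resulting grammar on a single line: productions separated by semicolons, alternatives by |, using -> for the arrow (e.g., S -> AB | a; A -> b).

S -> e | AZ | BD | SA; A -> b; B -> i; D -> e; Z -> e | BS

No ε-productions.
After unit-elimination: S -> e | Sb | bZ | ie; C -> e | Sb; Z -> e | iS.
TERM: introduce A -> b, D -> e, B -> i and substitute in every rule of length ≥2.
Drop unreachable/unproductive: C.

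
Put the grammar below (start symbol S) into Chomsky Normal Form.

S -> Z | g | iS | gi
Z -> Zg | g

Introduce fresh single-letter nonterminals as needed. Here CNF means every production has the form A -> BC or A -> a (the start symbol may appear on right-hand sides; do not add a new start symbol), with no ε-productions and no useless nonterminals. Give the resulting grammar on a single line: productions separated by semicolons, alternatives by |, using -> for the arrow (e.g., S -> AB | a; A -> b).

S -> g | AB | BS | ZA; A -> g; B -> i; Z -> g | ZA

No ε-productions.
After unit-elimination: S -> g | Zg | gi | iS; Z -> g | Zg.
TERM: introduce A -> g, B -> i and substitute in every rule of length ≥2.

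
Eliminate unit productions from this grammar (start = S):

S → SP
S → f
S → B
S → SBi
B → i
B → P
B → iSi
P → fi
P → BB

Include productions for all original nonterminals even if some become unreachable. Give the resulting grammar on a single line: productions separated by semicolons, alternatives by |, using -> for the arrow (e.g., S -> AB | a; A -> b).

Unit productions: B->P, S->B.
Unit pairs (A ⇒* B via units): (B,P), (S,B), (S,P).
S: inherits non-unit rules of {B, P, S} → BB | SBi | SP | f | fi | i | iSi.
B: inherits non-unit rules of {B, P} → BB | fi | i | iSi.
P: inherits non-unit rules of {P} → BB | fi.

S -> f | i | BB | SP | fi | SBi | iSi; B -> i | BB | fi | iSi; P -> BB | fi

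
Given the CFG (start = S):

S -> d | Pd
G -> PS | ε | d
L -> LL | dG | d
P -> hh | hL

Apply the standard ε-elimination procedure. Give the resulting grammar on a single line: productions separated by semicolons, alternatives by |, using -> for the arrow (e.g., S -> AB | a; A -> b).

Nullable set: {G}.
Drop G -> ε.
L -> dG: G nullable, giving d | dG.
Unchanged (no nullable symbols): S -> Pd; S -> d; G -> PS; G -> d; L -> LL; L -> d; P -> hL; P -> hh.

S -> d | Pd; G -> d | PS; L -> d | LL | dG; P -> hL | hh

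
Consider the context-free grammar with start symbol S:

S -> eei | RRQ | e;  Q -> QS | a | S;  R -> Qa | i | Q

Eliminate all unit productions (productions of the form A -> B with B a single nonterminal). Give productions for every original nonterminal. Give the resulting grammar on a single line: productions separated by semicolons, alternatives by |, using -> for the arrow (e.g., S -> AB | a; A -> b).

S -> e | RRQ | eei; Q -> a | e | QS | RRQ | eei; R -> a | e | i | QS | Qa | RRQ | eei

Unit productions: Q->S, R->Q.
Unit pairs (A ⇒* B via units): (Q,S), (R,Q), (R,S).
S: inherits non-unit rules of {S} → RRQ | e | eei.
Q: inherits non-unit rules of {Q, S} → QS | RRQ | a | e | eei.
R: inherits non-unit rules of {Q, R, S} → QS | Qa | RRQ | a | e | eei | i.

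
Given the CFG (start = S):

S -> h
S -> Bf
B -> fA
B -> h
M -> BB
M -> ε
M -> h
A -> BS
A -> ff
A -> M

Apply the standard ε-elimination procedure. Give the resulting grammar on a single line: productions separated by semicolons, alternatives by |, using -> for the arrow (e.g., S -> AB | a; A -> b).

S -> h | Bf; A -> M | BS | ff; B -> f | h | fA; M -> h | BB

Nullable set: {A, M}.
A -> M: M nullable, giving M.
B -> fA: A nullable, giving f | fA.
Drop M -> ε.
Unchanged (no nullable symbols): S -> Bf; S -> h; A -> BS; A -> ff; B -> h; M -> BB; M -> h.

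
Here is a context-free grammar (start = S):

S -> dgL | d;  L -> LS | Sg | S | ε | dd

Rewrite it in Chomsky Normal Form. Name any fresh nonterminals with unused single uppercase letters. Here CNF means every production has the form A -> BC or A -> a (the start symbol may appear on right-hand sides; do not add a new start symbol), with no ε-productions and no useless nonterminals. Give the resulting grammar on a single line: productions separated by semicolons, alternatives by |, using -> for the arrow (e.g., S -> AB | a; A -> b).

Nullable: {L}; after ε-elimination: S -> d | dg | dgL; L -> S | LS | Sg | dd.
After unit-elimination: S -> d | dg | dgL; L -> d | LS | Sg | dd | dg | dgL.
TERM: introduce B -> d, A -> g and substitute in every rule of length ≥2.
BIN: L -> BAL becomes L -> BC, C -> AL; S -> BAL becomes S -> BD, D -> AL.

S -> d | BA | BD; A -> g; B -> d; C -> AL; D -> AL; L -> d | BA | BB | BC | LS | SA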